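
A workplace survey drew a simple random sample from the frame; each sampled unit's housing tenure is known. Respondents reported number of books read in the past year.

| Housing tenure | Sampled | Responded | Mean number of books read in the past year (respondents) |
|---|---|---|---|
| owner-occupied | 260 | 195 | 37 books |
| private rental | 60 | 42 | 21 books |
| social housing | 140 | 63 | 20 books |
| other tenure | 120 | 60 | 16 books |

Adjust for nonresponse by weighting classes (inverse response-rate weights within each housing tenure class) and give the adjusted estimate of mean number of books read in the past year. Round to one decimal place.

Class response rates: owner-occupied 195/260 = 75%, private rental 42/60 = 70%, social housing 63/140 = 45%, other tenure 60/120 = 50%.
Each respondent's weight = sampled/responded in their class; summing within a class gives n_sampled, so:
  owner-occupied: 260 × 37 = 9620
  private rental: 60 × 21 = 1260
  social housing: 140 × 20 = 2800
  other tenure: 120 × 16 = 1920
Adjusted estimate = 15,600 / 580 = 26.8966 → 26.9.

26.9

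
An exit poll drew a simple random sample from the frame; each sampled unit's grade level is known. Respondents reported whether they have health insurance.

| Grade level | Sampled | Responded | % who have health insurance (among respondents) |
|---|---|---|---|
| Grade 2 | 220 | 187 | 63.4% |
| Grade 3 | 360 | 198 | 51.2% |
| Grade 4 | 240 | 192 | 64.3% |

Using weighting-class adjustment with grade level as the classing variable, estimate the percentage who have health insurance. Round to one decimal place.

Class response rates: Grade 2 187/220 = 85%, Grade 3 198/360 = 55%, Grade 4 192/240 = 80%.
With weight = n_sampled/n_responded per class, the weighted class total is n_sampled:
  Grade 2: 220 × 63.4 = 13,948
  Grade 3: 360 × 51.2 = 18,432
  Grade 4: 240 × 64.3 = 15,432
Adjusted estimate = 47,812 / 820 = 58.3073 → 58.3%.

58.3%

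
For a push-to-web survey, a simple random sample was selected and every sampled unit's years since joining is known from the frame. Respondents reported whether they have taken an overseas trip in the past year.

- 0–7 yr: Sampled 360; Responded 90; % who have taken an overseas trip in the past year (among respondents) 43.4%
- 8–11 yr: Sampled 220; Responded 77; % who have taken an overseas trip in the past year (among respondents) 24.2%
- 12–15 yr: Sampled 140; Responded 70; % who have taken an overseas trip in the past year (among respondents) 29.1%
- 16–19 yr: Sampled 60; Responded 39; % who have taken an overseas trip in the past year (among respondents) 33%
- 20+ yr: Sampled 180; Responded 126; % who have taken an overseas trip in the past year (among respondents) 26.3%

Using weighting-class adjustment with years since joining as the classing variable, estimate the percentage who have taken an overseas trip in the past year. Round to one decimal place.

Response rates by class: 0–7 yr 90/360 = 25%, 8–11 yr 77/220 = 35%, 12–15 yr 70/140 = 50%, 16–19 yr 39/60 = 65%, 20+ yr 126/180 = 70%.
Weighting each respondent by the inverse class response rate inflates each class back to its sampled size, so the class weight is n_sampled:
  0–7 yr: 360 × 43.4 = 15,624
  8–11 yr: 220 × 24.2 = 5324
  12–15 yr: 140 × 29.1 = 4074
  16–19 yr: 60 × 33 = 1980
  20+ yr: 180 × 26.3 = 4734
Adjusted estimate = 31,736 / 960 = 33.0583 → 33.1%.

33.1%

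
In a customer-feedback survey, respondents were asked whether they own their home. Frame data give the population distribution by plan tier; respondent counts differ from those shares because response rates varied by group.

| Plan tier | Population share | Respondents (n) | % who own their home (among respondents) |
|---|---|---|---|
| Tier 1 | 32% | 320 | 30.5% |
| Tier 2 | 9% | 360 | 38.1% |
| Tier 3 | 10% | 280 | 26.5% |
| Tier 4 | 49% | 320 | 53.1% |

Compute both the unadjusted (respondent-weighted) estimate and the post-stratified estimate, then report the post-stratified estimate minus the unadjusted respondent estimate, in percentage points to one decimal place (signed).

Without adjustment, the pooled respondent share is:
  (320/1280)×30.5 + (360/1280)×38.1 + (280/1280)×26.5 + (320/1280)×53.1 = 37.4125%
Reweighting by population plan tier shares:
  0.32×30.5 + 0.09×38.1 + 0.1×26.5 + 0.49×53.1 = 41.858%
Difference = 41.858 − 37.4125 = 4.4455 pp.

+4.4 percentage points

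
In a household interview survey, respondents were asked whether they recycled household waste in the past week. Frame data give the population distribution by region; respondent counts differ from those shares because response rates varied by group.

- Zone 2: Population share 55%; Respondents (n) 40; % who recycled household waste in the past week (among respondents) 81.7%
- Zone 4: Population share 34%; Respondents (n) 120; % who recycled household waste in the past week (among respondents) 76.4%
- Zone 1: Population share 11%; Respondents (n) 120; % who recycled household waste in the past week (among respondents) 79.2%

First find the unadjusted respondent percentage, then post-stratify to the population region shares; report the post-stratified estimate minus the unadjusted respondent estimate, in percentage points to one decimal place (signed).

Unadjusted (pooled respondent) estimate weights by respondent counts:
  (40/280)×81.7 + (120/280)×76.4 + (120/280)×79.2 = 78.3571%
Reweighting by population region shares:
  0.55×81.7 + 0.34×76.4 + 0.11×79.2 = 79.623%
Difference = 79.623 − 78.3571 = 1.2659 pp.

+1.3 percentage points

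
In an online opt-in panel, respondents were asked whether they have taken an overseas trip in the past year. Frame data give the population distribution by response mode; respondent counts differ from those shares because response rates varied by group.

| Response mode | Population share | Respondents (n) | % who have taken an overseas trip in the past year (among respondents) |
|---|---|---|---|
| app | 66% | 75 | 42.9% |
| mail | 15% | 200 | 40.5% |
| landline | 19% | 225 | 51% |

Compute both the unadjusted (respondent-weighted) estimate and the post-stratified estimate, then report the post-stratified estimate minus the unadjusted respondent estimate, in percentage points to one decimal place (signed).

Naive respondent-only estimate (weights = respondent counts):
  (75/500)×42.9 + (200/500)×40.5 + (225/500)×51 = 45.585%
Post-stratified estimate weights by population shares:
  0.66×42.9 + 0.15×40.5 + 0.19×51 = 44.079%
Difference = 44.079 − 45.585 = -1.506 pp.

-1.5 percentage points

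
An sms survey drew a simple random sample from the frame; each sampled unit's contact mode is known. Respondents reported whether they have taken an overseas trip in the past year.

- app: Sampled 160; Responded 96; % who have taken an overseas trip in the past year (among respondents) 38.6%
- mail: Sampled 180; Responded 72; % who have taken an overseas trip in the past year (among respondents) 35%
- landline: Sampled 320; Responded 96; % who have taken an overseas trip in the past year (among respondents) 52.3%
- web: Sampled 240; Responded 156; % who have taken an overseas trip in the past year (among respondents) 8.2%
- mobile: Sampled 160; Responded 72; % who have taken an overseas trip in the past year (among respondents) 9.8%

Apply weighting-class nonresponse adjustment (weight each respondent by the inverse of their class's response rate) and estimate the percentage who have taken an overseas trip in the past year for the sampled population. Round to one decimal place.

Class response rates: app 96/160 = 60%, mail 72/180 = 40%, landline 96/320 = 30%, web 156/240 = 65%, mobile 72/160 = 45%.
Weighting each respondent by the inverse class response rate inflates each class back to its sampled size, so the class weight is n_sampled:
  app: 160 × 38.6 = 6176
  mail: 180 × 35 = 6300
  landline: 320 × 52.3 = 16,736
  web: 240 × 8.2 = 1968
  mobile: 160 × 9.8 = 1568
Adjusted estimate = 32,748 / 1,060 = 30.8943 → 30.9%.

30.9%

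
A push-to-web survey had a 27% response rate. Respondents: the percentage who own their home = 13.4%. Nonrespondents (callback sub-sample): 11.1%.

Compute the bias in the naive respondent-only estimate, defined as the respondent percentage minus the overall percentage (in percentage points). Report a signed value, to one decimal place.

Nonresponse fraction = 1 − 0.27 = 0.73.
Bias = (nonresponse fraction) × (respondent percentage − nonrespondent percentage)
     = 0.73 × (13.4 − 11.1) = 0.73 × 2.3 = 1.679.

+1.7 percentage points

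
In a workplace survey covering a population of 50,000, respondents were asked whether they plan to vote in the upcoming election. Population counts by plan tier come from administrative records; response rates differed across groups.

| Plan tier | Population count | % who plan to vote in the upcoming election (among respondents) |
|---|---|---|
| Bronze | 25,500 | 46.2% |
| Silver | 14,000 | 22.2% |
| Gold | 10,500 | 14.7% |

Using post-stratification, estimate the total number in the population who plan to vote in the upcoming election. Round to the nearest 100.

Each cell contributes its population count × the respondent rate:
  Bronze: 25,500 × 46.2% = 11,781
  Silver: 14,000 × 22.2% = 3108
  Gold: 10,500 × 14.7% = 1543.5
Estimated total = 16432.5 → 16,400.

16,400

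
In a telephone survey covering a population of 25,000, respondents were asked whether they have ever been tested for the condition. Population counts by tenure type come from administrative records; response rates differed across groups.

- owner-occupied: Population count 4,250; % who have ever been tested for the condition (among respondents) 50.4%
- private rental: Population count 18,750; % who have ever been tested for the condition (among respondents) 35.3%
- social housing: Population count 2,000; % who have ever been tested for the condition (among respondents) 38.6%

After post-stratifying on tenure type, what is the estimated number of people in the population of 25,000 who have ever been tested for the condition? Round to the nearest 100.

Apply each group's respondent rate to its population count:
  owner-occupied: 4,250 × 50.4% = 2142
  private rental: 18,750 × 35.3% = 6618.75
  social housing: 2,000 × 38.6% = 772
Estimated total = 9532.75 → 9,500.

9,500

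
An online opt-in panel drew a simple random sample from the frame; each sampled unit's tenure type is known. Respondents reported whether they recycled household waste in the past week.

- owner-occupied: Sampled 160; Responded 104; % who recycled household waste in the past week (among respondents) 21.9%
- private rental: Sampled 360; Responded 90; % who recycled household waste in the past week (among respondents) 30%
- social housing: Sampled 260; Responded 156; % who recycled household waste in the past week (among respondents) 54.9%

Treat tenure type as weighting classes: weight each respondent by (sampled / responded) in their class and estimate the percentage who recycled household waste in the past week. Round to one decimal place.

36.6%

Response rates by class: owner-occupied 104/160 = 65%, private rental 90/360 = 25%, social housing 156/260 = 60%.
Inverse-response-rate weighting restores each class to its sampled count, so class totals weight by n_sampled:
  owner-occupied: 160 × 21.9 = 3504
  private rental: 360 × 30 = 10,800
  social housing: 260 × 54.9 = 14,274
Adjusted estimate = 28,578 / 780 = 36.6385 → 36.6%.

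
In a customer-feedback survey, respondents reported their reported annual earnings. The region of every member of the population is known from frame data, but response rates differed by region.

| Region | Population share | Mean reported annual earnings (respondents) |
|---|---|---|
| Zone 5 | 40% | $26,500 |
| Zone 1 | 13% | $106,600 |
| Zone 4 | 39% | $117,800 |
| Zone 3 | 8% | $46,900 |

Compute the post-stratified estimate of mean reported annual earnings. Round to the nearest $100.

Weight each group's respondent value by its population share:
  Zone 5: 0.4 × 26,500 = 10,600
  Zone 1: 0.13 × 106,600 = 13,858
  Zone 4: 0.39 × 117,800 = 45,942
  Zone 3: 0.08 × 46,900 = 3752
Post-stratified estimate = 74,152 → $74,200.

$74,200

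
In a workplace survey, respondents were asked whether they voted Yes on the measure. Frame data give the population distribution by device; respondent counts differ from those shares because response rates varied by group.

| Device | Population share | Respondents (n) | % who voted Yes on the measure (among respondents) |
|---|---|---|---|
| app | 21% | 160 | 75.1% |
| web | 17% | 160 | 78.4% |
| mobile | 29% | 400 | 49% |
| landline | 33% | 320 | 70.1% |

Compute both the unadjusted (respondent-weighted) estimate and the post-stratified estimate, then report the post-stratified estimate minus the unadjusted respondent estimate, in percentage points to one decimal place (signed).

+2.4 percentage points

Without adjustment, the pooled respondent share is:
  (160/1040)×75.1 + (160/1040)×78.4 + (400/1040)×49 + (320/1040)×70.1 = 64.0308%
Post-stratifying to population shares instead:
  0.21×75.1 + 0.17×78.4 + 0.29×49 + 0.33×70.1 = 66.442%
Difference = 66.442 − 64.0308 = 2.4112 pp.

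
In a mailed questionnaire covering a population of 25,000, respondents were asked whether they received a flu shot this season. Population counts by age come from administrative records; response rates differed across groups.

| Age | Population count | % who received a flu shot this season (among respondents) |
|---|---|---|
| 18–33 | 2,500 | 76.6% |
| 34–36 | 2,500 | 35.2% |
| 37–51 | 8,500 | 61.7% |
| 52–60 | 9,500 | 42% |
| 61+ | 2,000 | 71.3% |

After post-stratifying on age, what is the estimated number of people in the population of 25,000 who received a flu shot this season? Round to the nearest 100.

Each cell contributes its population count × the respondent rate:
  18–33: 2,500 × 76.6% = 1915
  34–36: 2,500 × 35.2% = 880
  37–51: 8,500 × 61.7% = 5244.5
  52–60: 9,500 × 42% = 3990
  61+: 2,000 × 71.3% = 1426
Estimated total = 13455.5 → 13,500.

13,500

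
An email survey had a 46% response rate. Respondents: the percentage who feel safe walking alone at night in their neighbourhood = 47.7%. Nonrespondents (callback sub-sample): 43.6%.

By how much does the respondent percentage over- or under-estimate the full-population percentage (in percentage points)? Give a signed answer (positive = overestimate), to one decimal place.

Nonresponse fraction = 1 − 0.46 = 0.54.
Bias = (nonresponse fraction) × (respondent percentage − nonrespondent percentage)
     = 0.54 × (47.7 − 43.6) = 0.54 × 4.1 = 2.214.

+2.2 percentage points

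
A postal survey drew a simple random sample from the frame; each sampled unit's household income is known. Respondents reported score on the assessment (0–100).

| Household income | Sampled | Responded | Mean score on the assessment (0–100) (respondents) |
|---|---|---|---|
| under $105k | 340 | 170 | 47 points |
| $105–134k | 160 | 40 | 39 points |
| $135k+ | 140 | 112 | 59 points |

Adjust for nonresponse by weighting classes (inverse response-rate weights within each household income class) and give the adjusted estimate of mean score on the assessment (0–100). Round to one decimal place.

47.6

Response rates by class: under $105k 170/340 = 50%, $105–134k 40/160 = 25%, $135k+ 112/140 = 80%.
Inverse-response-rate weighting restores each class to its sampled count, so class totals weight by n_sampled:
  under $105k: 340 × 47 = 15,980
  $105–134k: 160 × 39 = 6240
  $135k+: 140 × 59 = 8260
Adjusted estimate = 30,480 / 640 = 47.625 → 47.6.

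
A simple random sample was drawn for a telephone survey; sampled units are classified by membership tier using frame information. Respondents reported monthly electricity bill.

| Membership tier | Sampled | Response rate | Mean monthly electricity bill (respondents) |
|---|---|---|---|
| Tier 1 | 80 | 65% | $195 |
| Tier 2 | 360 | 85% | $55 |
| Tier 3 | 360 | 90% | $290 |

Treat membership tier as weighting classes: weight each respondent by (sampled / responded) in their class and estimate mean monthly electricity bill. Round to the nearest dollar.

Weighting each respondent by the inverse class response rate inflates each class back to its sampled size, so the class weight is n_sampled:
  Tier 1: 80 × 195 = 15,600
  Tier 2: 360 × 55 = 19,800
  Tier 3: 360 × 290 = 104,400
Adjusted estimate = 139,800 / 800 = 174.75 → $175.

$175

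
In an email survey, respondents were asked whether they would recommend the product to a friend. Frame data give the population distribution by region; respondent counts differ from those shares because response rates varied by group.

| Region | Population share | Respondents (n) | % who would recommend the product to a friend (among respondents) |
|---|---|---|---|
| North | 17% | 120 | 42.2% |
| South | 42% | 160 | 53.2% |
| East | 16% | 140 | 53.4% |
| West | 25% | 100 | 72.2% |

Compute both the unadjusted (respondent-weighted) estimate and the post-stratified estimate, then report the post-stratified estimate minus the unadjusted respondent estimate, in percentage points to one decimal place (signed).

+1.7 percentage points

Naive respondent-only estimate (weights = respondent counts):
  (120/520)×42.2 + (160/520)×53.2 + (140/520)×53.4 + (100/520)×72.2 = 54.3692%
Post-stratified estimate weights by population shares:
  0.17×42.2 + 0.42×53.2 + 0.16×53.4 + 0.25×72.2 = 56.112%
Difference = 56.112 − 54.3692 = 1.7428 pp.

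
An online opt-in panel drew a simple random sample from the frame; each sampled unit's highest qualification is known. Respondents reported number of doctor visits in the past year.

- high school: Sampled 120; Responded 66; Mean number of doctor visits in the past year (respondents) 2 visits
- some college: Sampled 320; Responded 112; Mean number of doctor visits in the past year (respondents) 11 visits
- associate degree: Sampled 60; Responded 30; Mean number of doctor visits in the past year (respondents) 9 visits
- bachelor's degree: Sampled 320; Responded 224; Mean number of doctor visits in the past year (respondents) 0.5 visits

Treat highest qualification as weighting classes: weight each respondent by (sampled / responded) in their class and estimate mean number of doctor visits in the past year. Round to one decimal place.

5.4

Response rates by class: high school 66/120 = 55%, some college 112/320 = 35%, associate degree 30/60 = 50%, bachelor's degree 224/320 = 70%.
Each respondent's weight = sampled/responded in their class; summing within a class gives n_sampled, so:
  high school: 120 × 2 = 240
  some college: 320 × 11 = 3520
  associate degree: 60 × 9 = 540
  bachelor's degree: 320 × 0.5 = 160
Adjusted estimate = 4460 / 820 = 5.43902 → 5.4.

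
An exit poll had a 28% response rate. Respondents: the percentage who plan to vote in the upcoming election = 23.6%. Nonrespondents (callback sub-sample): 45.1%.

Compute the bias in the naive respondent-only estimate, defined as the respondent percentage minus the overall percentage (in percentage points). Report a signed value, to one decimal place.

Nonresponse fraction = 1 − 0.28 = 0.72.
Bias = (nonresponse fraction) × (respondent percentage − nonrespondent percentage)
     = 0.72 × (23.6 − 45.1) = 0.72 × -21.5 = -15.48.

-15.5 percentage points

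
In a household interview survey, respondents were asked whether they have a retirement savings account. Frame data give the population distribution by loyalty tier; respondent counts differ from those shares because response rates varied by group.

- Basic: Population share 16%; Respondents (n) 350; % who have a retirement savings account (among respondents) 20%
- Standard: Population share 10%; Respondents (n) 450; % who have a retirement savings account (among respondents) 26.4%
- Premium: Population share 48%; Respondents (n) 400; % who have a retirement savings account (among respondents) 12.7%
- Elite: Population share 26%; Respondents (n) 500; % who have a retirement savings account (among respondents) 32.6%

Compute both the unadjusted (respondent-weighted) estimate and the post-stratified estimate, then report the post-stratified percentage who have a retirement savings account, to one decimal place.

20.4%

Without adjustment, the pooled respondent share is:
  (350/1700)×20 + (450/1700)×26.4 + (400/1700)×12.7 + (500/1700)×32.6 = 23.6824%
Post-stratifying to population shares instead:
  0.16×20 + 0.1×26.4 + 0.48×12.7 + 0.26×32.6 = 20.412%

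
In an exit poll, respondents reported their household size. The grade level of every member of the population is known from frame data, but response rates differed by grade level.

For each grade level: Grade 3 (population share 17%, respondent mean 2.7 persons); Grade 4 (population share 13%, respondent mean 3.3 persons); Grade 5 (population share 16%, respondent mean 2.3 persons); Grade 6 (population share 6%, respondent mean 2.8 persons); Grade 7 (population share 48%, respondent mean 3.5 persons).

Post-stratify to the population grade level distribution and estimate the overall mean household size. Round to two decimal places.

3.10

Reweight to the known grade level distribution:
  Grade 3: 0.17 × 2.7 = 0.459
  Grade 4: 0.13 × 3.3 = 0.429
  Grade 5: 0.16 × 2.3 = 0.368
  Grade 6: 0.06 × 2.8 = 0.168
  Grade 7: 0.48 × 3.5 = 1.68
Post-stratified estimate = 3.104 → 3.10.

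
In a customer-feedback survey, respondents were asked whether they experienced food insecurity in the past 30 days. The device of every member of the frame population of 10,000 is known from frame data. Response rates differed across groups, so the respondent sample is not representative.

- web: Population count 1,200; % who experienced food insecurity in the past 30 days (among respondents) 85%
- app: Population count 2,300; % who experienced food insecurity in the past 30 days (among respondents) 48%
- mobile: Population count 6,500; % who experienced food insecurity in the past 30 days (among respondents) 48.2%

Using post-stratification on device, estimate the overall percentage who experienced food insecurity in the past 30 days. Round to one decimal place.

Each cell contributes population-share × respondent value:
  web: (1,200/10,000) × 85 = 10.2
  app: (2,300/10,000) × 48 = 11.04
  mobile: (6,500/10,000) × 48.2 = 31.33
Post-stratified estimate = 52.57 → 52.6%.

52.6%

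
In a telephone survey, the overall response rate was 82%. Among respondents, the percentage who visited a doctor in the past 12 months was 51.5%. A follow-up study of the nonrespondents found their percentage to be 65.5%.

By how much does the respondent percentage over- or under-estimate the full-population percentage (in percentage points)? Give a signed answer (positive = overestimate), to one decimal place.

Nonresponse fraction = 1 − 0.82 = 0.18.
Bias = (nonresponse fraction) × (respondent percentage − nonrespondent percentage)
     = 0.18 × (51.5 − 65.5) = 0.18 × -14 = -2.52.

-2.5 percentage points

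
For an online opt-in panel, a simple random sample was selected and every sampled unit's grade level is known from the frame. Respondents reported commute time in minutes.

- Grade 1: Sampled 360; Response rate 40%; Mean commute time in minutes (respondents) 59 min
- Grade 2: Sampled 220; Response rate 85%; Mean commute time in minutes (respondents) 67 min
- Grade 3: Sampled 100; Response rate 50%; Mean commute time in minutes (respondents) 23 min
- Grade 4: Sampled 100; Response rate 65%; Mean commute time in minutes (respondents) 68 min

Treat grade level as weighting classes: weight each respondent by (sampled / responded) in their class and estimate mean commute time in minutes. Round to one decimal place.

57.8

Weighting each respondent by the inverse class response rate inflates each class back to its sampled size, so the class weight is n_sampled:
  Grade 1: 360 × 59 = 21,240
  Grade 2: 220 × 67 = 14,740
  Grade 3: 100 × 23 = 2300
  Grade 4: 100 × 68 = 6800
Adjusted estimate = 45,080 / 780 = 57.7949 → 57.8.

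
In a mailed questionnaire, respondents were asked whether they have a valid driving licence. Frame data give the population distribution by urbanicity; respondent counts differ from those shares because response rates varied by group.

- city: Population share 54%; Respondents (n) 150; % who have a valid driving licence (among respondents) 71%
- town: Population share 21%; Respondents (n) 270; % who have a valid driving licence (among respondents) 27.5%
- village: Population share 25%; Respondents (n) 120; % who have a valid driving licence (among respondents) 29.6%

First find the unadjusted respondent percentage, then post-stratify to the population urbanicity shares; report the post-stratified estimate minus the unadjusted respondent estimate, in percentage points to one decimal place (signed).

+11.5 percentage points

Without adjustment, the pooled respondent share is:
  (150/540)×71 + (270/540)×27.5 + (120/540)×29.6 = 40.05%
Reweighting by population urbanicity shares:
  0.54×71 + 0.21×27.5 + 0.25×29.6 = 51.515%
Difference = 51.515 − 40.05 = 11.465 pp.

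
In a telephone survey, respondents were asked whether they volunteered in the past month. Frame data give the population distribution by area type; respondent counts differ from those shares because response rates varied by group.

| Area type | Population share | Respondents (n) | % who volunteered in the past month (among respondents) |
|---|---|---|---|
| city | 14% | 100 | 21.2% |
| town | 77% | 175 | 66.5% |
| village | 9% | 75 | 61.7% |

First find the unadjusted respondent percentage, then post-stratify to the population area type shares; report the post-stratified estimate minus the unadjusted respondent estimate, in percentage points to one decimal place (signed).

Naive respondent-only estimate (weights = respondent counts):
  (100/350)×21.2 + (175/350)×66.5 + (75/350)×61.7 = 52.5286%
Post-stratified estimate weights by population shares:
  0.14×21.2 + 0.77×66.5 + 0.09×61.7 = 59.726%
Difference = 59.726 − 52.5286 = 7.1974 pp.

+7.2 percentage points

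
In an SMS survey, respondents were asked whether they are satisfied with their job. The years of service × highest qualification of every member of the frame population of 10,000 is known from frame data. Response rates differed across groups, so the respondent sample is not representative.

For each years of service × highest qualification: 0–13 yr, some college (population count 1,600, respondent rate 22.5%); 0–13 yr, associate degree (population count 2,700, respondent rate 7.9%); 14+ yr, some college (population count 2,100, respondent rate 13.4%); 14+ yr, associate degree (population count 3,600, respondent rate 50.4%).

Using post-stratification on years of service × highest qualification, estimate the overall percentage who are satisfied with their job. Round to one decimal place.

26.7%

Each cell contributes population-share × respondent value:
  0–13 yr, some college: (1,600/10,000) × 22.5 = 3.6
  0–13 yr, associate degree: (2,700/10,000) × 7.9 = 2.133
  14+ yr, some college: (2,100/10,000) × 13.4 = 2.814
  14+ yr, associate degree: (3,600/10,000) × 50.4 = 18.144
Post-stratified estimate = 26.691 → 26.7%.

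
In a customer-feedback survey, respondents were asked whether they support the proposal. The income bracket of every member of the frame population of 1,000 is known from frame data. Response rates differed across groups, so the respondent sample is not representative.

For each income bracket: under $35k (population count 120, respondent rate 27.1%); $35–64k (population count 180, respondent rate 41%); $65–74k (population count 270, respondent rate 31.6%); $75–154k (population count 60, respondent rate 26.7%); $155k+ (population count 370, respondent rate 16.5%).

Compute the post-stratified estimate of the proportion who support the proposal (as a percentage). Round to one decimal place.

26.9%

Each cell contributes population-share × respondent value:
  under $35k: (120/1,000) × 27.1 = 3.252
  $35–64k: (180/1,000) × 41 = 7.38
  $65–74k: (270/1,000) × 31.6 = 8.532
  $75–154k: (60/1,000) × 26.7 = 1.602
  $155k+: (370/1,000) × 16.5 = 6.105
Post-stratified estimate = 26.871 → 26.9%.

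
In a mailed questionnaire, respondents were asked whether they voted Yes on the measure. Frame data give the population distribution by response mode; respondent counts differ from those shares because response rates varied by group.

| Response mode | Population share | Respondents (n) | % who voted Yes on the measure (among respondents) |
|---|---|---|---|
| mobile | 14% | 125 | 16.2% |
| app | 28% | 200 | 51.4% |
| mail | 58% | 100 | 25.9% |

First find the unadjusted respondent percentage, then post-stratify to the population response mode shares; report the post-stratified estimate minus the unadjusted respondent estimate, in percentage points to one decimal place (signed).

-3.4 percentage points

Without adjustment, the pooled respondent share is:
  (125/425)×16.2 + (200/425)×51.4 + (100/425)×25.9 = 35.0471%
Reweighting by population response mode shares:
  0.14×16.2 + 0.28×51.4 + 0.58×25.9 = 31.682%
Difference = 31.682 − 35.0471 = -3.3651 pp.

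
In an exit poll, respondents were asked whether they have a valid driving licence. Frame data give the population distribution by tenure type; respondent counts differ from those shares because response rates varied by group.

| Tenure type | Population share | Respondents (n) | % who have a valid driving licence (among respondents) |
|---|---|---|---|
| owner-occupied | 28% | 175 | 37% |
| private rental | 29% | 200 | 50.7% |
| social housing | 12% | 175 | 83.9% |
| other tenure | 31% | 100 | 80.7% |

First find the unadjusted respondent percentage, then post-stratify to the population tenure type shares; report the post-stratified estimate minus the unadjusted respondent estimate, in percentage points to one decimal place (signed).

-0.4 percentage points

Unadjusted (pooled respondent) estimate weights by respondent counts:
  (175/650)×37 + (200/650)×50.7 + (175/650)×83.9 + (100/650)×80.7 = 60.5654%
Reweighting by population tenure type shares:
  0.28×37 + 0.29×50.7 + 0.12×83.9 + 0.31×80.7 = 60.148%
Difference = 60.148 − 60.5654 = -0.4174 pp.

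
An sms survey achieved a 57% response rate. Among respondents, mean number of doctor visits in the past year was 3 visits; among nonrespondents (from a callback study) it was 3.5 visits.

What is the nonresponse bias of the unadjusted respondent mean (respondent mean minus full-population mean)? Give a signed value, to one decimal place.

-0.2

Nonresponse fraction = 1 − 0.57 = 0.43.
Bias = (nonresponse fraction) × (respondent mean − nonrespondent mean)
     = 0.43 × (3 − 3.5) = 0.43 × -0.5 = -0.215.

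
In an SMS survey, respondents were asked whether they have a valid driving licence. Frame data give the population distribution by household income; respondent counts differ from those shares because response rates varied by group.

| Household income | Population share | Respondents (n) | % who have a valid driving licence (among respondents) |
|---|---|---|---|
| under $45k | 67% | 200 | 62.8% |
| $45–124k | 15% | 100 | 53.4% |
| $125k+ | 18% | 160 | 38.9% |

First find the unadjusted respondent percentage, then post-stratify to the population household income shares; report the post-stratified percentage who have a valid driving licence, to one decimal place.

57.1%

Unadjusted (pooled respondent) estimate weights by respondent counts:
  (200/460)×62.8 + (100/460)×53.4 + (160/460)×38.9 = 52.4435%
Post-stratifying to population shares instead:
  0.67×62.8 + 0.15×53.4 + 0.18×38.9 = 57.088%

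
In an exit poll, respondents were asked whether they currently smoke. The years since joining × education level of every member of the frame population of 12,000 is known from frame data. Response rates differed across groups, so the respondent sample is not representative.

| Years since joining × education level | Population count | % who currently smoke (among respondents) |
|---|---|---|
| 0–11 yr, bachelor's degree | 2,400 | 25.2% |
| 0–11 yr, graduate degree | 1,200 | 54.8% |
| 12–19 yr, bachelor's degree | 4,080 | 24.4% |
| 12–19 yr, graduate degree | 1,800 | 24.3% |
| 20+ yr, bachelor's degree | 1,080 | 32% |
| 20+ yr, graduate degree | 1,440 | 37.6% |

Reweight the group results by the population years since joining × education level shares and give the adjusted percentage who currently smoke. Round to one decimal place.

29.9%

Weight each group's respondent value by its population share:
  0–11 yr, bachelor's degree: (2,400/12,000) × 25.2 = 5.04
  0–11 yr, graduate degree: (1,200/12,000) × 54.8 = 5.48
  12–19 yr, bachelor's degree: (4,080/12,000) × 24.4 = 8.296
  12–19 yr, graduate degree: (1,800/12,000) × 24.3 = 3.645
  20+ yr, bachelor's degree: (1,080/12,000) × 32 = 2.88
  20+ yr, graduate degree: (1,440/12,000) × 37.6 = 4.512
Post-stratified estimate = 29.853 → 29.9%.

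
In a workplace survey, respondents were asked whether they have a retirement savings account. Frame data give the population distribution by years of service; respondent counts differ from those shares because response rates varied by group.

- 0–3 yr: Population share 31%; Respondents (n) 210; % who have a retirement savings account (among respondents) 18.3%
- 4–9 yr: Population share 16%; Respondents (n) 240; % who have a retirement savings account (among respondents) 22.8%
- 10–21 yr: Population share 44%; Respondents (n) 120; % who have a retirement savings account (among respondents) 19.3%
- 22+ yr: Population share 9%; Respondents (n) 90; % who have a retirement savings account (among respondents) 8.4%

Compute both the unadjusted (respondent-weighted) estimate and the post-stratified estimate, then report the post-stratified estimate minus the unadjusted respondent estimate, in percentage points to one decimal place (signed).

Without adjustment, the pooled respondent share is:
  (210/660)×18.3 + (240/660)×22.8 + (120/660)×19.3 + (90/660)×8.4 = 18.7682%
Reweighting by population years of service shares:
  0.31×18.3 + 0.16×22.8 + 0.44×19.3 + 0.09×8.4 = 18.569%
Difference = 18.569 − 18.7682 = -0.1992 pp.

-0.2 percentage points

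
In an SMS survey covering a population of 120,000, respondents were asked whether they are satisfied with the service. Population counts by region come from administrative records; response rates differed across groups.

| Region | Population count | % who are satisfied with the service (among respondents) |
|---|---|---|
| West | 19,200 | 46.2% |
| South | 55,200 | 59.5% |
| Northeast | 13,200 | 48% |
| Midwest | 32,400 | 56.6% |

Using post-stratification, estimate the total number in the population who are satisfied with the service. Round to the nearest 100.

66,400

Apply each group's respondent rate to its population count:
  West: 19,200 × 46.2% = 8870.4
  South: 55,200 × 59.5% = 32,844
  Northeast: 13,200 × 48% = 6336
  Midwest: 32,400 × 56.6% = 18338.4
Estimated total = 66388.8 → 66,400.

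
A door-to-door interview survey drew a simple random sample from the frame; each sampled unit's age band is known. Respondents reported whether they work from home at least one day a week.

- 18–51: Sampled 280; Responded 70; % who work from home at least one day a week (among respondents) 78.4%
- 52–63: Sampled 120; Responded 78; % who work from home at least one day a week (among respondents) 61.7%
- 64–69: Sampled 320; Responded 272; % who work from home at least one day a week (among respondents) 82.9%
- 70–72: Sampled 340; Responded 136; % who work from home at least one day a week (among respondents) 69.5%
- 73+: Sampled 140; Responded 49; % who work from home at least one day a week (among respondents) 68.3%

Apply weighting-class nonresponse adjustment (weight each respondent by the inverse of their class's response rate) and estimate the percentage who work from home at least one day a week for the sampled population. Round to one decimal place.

Response rates by class: 18–51 70/280 = 25%, 52–63 78/120 = 65%, 64–69 272/320 = 85%, 70–72 136/340 = 40%, 73+ 49/140 = 35%.
Each respondent's weight = sampled/responded in their class; summing within a class gives n_sampled, so:
  18–51: 280 × 78.4 = 21,952
  52–63: 120 × 61.7 = 7404
  64–69: 320 × 82.9 = 26,528
  70–72: 340 × 69.5 = 23,630
  73+: 140 × 68.3 = 9562
Adjusted estimate = 89,076 / 1,200 = 74.23 → 74.2%.

74.2%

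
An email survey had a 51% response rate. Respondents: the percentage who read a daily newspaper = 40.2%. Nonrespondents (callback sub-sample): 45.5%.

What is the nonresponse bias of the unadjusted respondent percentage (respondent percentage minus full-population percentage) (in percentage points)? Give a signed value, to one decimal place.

Nonresponse fraction = 1 − 0.51 = 0.49.
Bias = (nonresponse fraction) × (respondent percentage − nonrespondent percentage)
     = 0.49 × (40.2 − 45.5) = 0.49 × -5.3 = -2.597.

-2.6 percentage points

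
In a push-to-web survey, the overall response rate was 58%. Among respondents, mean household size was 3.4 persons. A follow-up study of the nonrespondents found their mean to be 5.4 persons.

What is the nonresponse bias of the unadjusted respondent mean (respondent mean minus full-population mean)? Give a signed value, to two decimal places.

Nonresponse fraction = 1 − 0.58 = 0.42.
Bias = (nonresponse fraction) × (respondent mean − nonrespondent mean)
     = 0.42 × (3.4 − 5.4) = 0.42 × -2 = -0.84.

-0.84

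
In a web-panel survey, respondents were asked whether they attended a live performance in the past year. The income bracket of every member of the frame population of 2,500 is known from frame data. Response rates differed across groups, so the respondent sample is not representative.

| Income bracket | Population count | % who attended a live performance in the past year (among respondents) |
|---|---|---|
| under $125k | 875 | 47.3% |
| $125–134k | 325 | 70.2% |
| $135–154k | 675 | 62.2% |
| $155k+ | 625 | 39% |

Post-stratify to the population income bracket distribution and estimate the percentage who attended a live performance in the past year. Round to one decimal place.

Reweight to the known income bracket distribution:
  under $125k: (875/2,500) × 47.3 = 16.555
  $125–134k: (325/2,500) × 70.2 = 9.126
  $135–154k: (675/2,500) × 62.2 = 16.794
  $155k+: (625/2,500) × 39 = 9.75
Post-stratified estimate = 52.225 → 52.2%.

52.2%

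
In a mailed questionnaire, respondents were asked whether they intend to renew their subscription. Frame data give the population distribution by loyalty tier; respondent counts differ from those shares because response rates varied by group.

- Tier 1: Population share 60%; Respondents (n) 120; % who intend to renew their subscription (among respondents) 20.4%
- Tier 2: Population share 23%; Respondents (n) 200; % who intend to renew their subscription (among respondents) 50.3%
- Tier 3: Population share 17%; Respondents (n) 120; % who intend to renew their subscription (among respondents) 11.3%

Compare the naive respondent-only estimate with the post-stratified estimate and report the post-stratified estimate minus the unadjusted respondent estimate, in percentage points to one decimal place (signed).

Without adjustment, the pooled respondent share is:
  (120/440)×20.4 + (200/440)×50.3 + (120/440)×11.3 = 31.5091%
Post-stratified estimate weights by population shares:
  0.6×20.4 + 0.23×50.3 + 0.17×11.3 = 25.73%
Difference = 25.73 − 31.5091 = -5.7791 pp.

-5.8 percentage points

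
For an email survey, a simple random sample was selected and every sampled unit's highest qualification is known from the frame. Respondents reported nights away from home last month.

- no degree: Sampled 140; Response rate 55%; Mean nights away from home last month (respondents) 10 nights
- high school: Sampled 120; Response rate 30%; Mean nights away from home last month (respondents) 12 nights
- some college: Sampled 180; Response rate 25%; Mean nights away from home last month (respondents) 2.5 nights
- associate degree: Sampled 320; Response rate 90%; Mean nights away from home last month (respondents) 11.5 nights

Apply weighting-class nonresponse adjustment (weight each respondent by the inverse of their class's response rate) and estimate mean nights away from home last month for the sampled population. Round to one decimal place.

Inverse-response-rate weighting restores each class to its sampled count, so class totals weight by n_sampled:
  no degree: 140 × 10 = 1400
  high school: 120 × 12 = 1440
  some college: 180 × 2.5 = 450
  associate degree: 320 × 11.5 = 3680
Adjusted estimate = 6970 / 760 = 9.17105 → 9.2.

9.2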